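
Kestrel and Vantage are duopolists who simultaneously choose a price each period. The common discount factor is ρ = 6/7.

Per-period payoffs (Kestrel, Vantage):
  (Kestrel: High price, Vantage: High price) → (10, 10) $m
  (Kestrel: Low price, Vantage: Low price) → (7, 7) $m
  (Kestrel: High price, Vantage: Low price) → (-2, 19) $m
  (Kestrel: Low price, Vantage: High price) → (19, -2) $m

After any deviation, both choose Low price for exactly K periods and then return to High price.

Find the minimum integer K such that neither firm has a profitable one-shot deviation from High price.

IC: ρ(1−ρ^K)/(1−ρ) ≥ (19−10)/(10−7) = 3.
With ρ = 6/7: need 1 − ρ^K ≥ 3·(1−6/7)/(6/7), i.e. ρ^K ≤ 0.5000.
Since (6/7)^4 = 0.5398 and (6/7)^5 = 0.4627, the smallest such K is 5.

5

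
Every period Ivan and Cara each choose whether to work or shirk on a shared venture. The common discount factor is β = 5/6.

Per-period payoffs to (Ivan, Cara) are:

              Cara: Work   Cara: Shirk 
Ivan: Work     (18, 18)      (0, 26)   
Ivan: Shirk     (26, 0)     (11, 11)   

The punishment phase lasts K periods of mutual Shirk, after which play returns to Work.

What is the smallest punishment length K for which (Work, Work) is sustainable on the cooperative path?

2

No profitable deviation requires (18−11)(β+…+β^K) ≥ 26−18, i.e. β+…+β^K ≥ 8/7 ≈ 1.1429.
With β = 5/6, the partial sums are K=1: 0.8333, K=2: 1.5278.
K = 2 is the first length at which the sum reaches 1.1429.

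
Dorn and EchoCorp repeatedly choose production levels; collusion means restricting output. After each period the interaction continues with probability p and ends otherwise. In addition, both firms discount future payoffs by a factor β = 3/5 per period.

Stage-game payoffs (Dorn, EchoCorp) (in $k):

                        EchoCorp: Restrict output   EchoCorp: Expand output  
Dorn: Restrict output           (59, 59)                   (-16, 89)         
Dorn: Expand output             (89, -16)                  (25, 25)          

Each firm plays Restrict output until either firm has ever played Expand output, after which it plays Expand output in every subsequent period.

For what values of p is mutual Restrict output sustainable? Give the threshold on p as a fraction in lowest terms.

25/32

Expected continuation weight on next period's payoff is β·p = 3/5·p, which plays the role of the discount factor.
Cooperation requires 3/5·p ≥ (89−59)/(89−25) = 15/32, hence p ≥ 25/32.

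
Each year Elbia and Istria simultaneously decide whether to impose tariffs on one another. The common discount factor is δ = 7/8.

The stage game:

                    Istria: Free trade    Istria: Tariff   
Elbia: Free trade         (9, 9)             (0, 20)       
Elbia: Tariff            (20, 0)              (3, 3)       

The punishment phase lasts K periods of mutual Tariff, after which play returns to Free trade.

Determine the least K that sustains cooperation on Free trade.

Need Σ_{k=1}^{K} δ^k ≥ (20−9)/(9−3) = 1.8333 at δ = 7/8.
At K = 2 the sum is 1.6406 < 1.8333; at K = 3 it is 2.3105 ≥ 1.8333.
So the minimum punishment length is K = 3.

3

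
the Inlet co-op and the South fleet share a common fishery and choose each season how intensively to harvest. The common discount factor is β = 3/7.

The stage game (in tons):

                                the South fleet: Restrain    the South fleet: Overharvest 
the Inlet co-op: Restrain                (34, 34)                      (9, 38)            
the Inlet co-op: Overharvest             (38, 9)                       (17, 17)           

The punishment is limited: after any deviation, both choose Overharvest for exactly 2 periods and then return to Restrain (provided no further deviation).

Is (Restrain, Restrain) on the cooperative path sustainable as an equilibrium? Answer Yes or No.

Yes

IC: β+…+β^2 ≥ (38−34)/(34−17) = 4/17.
At β = 3/7: partial sum = 0.6122 ≥ 0.2353. Cooperation sustainable.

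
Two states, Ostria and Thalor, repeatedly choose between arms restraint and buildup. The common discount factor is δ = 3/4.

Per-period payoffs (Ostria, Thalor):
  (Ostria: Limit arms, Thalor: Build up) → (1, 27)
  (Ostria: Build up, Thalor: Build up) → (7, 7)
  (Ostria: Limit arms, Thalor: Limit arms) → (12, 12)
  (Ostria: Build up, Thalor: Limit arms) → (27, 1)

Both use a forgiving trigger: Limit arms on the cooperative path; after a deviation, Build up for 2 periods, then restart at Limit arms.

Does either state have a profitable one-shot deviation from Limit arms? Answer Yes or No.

Yes

Comparing payoff streams over the 3 periods until play realigns: cooperate → 12(1+δ+…+δ^2); deviate → 27 + 7(δ+…+δ^2).
Cooperation is sustained iff (12−7)(δ+…+δ^2) ≥ 27−12.
δ+…+δ^2 = 3/4·(1−(3/4)^2)/(1−3/4) = 1.3125, and (27−12)/(12−7) = 3.0000.
1.3125 < 3.0000, so cooperation is not sustainable.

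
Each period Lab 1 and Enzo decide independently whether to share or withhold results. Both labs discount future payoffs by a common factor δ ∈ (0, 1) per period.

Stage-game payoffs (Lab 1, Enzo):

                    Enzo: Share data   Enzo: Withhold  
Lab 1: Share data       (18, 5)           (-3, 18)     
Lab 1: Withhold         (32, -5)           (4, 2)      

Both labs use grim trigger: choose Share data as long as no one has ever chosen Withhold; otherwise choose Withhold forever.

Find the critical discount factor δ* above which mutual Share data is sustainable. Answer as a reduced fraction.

13/16

For Lab 1: deviation gain 32−18 = 14, per-period punishment loss 18−4 = 14. IC gives δ ≥ 14/28 = 1/2.
For Enzo: gain 13, loss 3 per period, so δ ≥ 13/16.
The tighter constraint is Enzo's, so cooperation needs δ ≥ 13/16.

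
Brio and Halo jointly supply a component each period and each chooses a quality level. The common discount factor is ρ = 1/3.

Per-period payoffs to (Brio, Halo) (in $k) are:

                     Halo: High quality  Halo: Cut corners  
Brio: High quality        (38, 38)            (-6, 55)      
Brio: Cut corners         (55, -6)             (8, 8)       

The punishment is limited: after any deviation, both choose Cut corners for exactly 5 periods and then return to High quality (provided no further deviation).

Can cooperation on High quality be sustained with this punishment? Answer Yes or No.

No

IC: ρ+…+ρ^5 ≥ (55−38)/(38−8) = 17/30.
At ρ = 1/3: partial sum = 0.4979 < 0.5667. Cooperation not sustainable.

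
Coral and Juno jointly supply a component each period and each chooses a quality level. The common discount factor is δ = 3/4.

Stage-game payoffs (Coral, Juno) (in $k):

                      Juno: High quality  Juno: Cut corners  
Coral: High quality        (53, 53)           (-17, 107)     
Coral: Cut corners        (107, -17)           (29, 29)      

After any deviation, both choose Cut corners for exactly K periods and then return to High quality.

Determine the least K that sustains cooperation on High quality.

5

Need Σ_{k=1}^{K} δ^k ≥ (107−53)/(53−29) = 2.2500 at δ = 3/4.
At K = 4 the sum is 2.0508 < 2.2500; at K = 5 it is 2.2881 ≥ 2.2500.
So the minimum punishment length is K = 5.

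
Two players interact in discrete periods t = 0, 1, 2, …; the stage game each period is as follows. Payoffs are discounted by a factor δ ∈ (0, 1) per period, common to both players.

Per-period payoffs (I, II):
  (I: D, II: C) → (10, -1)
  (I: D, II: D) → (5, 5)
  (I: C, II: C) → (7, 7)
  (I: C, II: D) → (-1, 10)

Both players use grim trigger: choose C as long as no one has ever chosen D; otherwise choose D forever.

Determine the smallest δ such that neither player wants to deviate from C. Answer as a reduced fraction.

7/(1−δ) ≥ 10 + 5δ/(1−δ)
7 ≥ 10 − 5δ
δ ≥ 3/5.

3/5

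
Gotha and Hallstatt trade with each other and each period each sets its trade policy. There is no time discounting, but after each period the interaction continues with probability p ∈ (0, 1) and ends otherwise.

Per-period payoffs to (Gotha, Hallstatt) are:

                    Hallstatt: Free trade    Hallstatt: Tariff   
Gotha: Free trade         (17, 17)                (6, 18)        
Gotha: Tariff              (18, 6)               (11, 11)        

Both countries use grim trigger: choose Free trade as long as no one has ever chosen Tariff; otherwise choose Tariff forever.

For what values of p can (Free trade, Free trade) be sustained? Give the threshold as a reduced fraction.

1/7

With no time discounting, the continuation probability p plays the role of the discount factor.
Grim-trigger IC: 17/(1−p) ≥ 18 + 11p/(1−p) ⇒ p ≥ (18−17)/(18−11) = 1/7.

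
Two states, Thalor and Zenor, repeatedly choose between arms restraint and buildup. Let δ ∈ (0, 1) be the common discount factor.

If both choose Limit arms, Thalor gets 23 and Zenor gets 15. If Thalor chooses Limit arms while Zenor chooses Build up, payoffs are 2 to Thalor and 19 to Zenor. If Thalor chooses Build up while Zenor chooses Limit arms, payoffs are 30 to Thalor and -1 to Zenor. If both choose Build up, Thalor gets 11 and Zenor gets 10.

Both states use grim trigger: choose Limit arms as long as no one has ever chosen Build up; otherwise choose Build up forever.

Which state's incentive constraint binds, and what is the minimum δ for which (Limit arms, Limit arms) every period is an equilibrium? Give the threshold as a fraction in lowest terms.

Zenor; δ ≥ 4/9

For Thalor: deviation gain 30−23 = 7, per-period punishment loss 23−11 = 12. IC gives δ ≥ 7/19.
For Zenor: gain 4, loss 5 per period, so δ ≥ 4/9.
The tighter constraint is Zenor's, so cooperation needs δ ≥ 4/9.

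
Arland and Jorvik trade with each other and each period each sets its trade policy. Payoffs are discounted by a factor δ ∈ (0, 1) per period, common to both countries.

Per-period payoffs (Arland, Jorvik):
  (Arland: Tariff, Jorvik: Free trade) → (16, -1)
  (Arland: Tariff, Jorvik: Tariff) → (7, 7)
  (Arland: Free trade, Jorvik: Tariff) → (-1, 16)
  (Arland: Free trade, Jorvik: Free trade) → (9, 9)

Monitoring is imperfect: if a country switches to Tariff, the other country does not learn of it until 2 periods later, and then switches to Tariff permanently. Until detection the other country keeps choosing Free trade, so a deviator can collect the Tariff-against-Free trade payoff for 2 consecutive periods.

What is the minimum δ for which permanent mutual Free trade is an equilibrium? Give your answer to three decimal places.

Deviating for the 2 undetected periods gains 16−9 = 7 per period over cooperation, then loses 9−7 = 2 per period forever once punishment starts.
Gain: 7(1 + δ + … + δ^1); loss: 2·δ^2/(1−δ).
No profitable deviation ⇔ 7(1−δ^2) ≤ 2·δ^2, i.e. δ^2 ≥ 7/(7+2) = 7/9.
Hence δ ≥ (7/9)^(1/2) ≈ 0.882.

0.882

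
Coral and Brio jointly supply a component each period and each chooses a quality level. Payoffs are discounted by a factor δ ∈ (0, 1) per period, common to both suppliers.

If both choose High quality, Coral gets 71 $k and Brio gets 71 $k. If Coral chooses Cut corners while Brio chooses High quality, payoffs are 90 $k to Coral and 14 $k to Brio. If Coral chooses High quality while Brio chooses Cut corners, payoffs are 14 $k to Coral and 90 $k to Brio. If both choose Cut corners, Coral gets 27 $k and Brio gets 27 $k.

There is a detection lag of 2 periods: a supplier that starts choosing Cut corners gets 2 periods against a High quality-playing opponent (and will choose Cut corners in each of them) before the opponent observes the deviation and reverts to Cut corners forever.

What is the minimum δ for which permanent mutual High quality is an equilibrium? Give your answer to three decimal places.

0.549

The best deviation is to choose Cut corners for all 2 undetected periods, earning 90 each, then 27 forever once detected.
Deviation value: 90(1−δ^2)/(1−δ) + 27δ^2/(1−δ); cooperation value: 71/(1−δ).
IC: 71 ≥ 90(1−δ^2) + 27δ^2 = 90 − 63δ^2.
So δ^2 ≥ 19/63, giving δ ≥ (19/63)^(1/2) ≈ 0.549.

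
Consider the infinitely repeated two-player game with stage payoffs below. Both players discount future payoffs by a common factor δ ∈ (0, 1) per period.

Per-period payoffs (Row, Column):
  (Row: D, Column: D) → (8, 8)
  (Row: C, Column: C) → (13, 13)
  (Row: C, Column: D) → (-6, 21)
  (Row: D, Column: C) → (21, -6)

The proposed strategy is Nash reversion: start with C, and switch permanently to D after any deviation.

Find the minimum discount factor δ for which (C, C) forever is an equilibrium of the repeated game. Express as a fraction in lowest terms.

8/13

Under grim trigger the critical discount factor is (T−C)/(T−P) with T = 21, C = 13, P = 8.
δ* = (21−13)/(21−8) = 8/13.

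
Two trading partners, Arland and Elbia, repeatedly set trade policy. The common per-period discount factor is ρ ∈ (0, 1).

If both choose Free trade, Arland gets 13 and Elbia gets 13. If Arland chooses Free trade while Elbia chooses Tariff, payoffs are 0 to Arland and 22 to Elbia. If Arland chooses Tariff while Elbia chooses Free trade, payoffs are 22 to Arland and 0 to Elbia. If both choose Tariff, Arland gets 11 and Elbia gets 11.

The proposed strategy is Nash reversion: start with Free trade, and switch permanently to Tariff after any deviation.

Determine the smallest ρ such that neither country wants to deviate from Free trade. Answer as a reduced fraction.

9/11

13/(1−ρ) ≥ 22 + 11ρ/(1−ρ)
13 ≥ 22 − 11ρ
ρ ≥ 9/11.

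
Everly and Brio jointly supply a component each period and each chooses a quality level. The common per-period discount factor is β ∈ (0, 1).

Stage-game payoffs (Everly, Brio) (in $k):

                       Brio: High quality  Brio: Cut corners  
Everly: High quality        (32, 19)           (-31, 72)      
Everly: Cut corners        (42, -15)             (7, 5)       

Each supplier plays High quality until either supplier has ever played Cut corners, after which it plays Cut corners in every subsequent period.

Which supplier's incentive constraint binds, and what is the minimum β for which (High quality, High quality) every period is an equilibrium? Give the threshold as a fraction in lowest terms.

Everly's threshold: (42−32)/(42−7) = 2/7.
Brio's threshold: (72−19)/(72−5) = 53/67.
2/7 < 53/67, so Brio binds and β* = 53/67.

Brio; β ≥ 53/67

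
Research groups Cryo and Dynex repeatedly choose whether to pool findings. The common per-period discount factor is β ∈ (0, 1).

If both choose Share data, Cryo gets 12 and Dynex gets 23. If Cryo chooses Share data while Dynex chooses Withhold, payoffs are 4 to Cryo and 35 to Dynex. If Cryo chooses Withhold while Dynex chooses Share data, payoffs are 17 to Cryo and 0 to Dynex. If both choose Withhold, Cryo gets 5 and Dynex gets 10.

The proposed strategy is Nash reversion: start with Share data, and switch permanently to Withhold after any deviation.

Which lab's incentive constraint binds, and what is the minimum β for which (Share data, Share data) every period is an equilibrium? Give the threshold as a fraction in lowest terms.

For Cryo: deviation gain 17−12 = 5, per-period punishment loss 12−5 = 7. IC gives β ≥ 5/12.
For Dynex: gain 12, loss 13 per period, so β ≥ 12/25.
The tighter constraint is Dynex's, so cooperation needs β ≥ 12/25.

Dynex; β ≥ 12/25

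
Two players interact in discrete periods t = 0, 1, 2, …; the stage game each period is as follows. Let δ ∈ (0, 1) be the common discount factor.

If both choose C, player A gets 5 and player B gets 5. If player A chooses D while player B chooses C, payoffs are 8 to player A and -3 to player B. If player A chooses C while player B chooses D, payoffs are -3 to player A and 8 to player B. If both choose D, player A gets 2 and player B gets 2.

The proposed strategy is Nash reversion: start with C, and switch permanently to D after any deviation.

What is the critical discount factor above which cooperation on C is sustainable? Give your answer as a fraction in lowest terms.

Cooperation forever yields 5 each period: 5/(1−δ).
Deviating yields 8 once, then 2 forever: 8 + 2δ/(1−δ).
No profitable deviation requires 5/(1−δ) ≥ 8 + 2δ/(1−δ).
Multiplying by (1−δ): 5 ≥ 8(1−δ) + 2δ = 8 − 6δ.
So 6δ ≥ 3, i.e. δ ≥ 3/6 = 1/2.

1/2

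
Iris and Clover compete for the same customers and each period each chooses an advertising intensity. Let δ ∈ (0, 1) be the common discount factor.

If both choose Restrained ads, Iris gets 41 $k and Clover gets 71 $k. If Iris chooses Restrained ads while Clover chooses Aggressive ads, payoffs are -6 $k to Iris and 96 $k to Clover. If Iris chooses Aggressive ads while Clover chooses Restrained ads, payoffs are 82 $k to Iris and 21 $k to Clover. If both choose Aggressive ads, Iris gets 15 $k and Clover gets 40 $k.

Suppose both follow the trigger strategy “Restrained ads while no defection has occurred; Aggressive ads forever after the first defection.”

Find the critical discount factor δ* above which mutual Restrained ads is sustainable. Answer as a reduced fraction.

For Iris: deviation gain 82−41 = 41, per-period punishment loss 41−15 = 26. IC gives δ ≥ 41/67.
For Clover: gain 25, loss 31 per period, so δ ≥ 25/56.
The tighter constraint is Iris's, so cooperation needs δ ≥ 41/67.

41/67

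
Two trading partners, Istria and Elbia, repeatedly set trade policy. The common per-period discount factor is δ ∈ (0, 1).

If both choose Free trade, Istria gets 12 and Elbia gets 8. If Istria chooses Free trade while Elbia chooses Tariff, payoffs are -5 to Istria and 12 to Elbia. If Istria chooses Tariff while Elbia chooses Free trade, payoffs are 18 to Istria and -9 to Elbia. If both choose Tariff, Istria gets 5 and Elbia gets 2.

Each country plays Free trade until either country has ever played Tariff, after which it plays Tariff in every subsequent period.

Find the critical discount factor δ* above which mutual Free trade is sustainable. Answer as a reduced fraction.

Istria: cooperation gives 12 each period; deviation gives 18 once then 5 forever.
  12/(1−δ) ≥ 18 + 5δ/(1−δ) ⇒ δ ≥ 6/13.
Elbia: cooperation gives 8 each period; deviation gives 12 once then 2 forever.
  δ ≥ 4/10 = 2/5.
Both must hold, so the binding constraint is Istria's: δ ≥ 6/13.

6/13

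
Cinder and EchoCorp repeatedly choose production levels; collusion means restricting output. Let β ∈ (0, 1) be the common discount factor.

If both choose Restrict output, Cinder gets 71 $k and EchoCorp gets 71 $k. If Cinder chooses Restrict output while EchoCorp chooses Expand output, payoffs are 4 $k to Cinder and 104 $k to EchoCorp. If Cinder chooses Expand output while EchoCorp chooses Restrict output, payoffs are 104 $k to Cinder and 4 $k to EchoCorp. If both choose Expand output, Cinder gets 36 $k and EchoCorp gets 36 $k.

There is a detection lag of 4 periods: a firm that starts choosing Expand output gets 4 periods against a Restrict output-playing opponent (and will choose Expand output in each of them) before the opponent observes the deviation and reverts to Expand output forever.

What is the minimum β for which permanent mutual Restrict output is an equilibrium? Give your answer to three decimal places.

0.835

A deviator earns 104 for 4 periods, then 36 forever; cooperating earns 71 forever. Multiplying the IC by (1−β):
71 ≥ 104(1−β^4) + 36β^4, so 68·β^4 ≥ 33 and β^4 ≥ 33/68.
β ≥ (33/68)^(1/4) ≈ 0.835.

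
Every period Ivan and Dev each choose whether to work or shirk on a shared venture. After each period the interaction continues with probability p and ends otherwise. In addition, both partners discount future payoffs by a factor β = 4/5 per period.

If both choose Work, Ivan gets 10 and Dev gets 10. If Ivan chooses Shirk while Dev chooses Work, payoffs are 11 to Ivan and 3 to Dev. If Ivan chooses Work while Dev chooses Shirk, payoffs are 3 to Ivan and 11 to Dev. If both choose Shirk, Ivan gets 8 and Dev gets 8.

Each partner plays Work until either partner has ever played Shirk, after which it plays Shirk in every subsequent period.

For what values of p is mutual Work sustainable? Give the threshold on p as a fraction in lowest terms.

5/12

Expected continuation weight on next period's payoff is β·p = 4/5·p, which plays the role of the discount factor.
Cooperation requires 4/5·p ≥ (11−10)/(11−8) = 1/3, hence p ≥ 5/12.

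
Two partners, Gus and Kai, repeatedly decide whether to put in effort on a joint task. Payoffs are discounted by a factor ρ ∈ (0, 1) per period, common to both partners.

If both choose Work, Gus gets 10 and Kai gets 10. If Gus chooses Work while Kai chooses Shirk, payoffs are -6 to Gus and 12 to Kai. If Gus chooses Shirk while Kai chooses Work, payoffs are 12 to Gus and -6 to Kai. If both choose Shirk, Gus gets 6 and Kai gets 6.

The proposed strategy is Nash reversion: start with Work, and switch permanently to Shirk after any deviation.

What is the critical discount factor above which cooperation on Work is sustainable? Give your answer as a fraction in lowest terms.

One-period gain from deviating is 12 − 10 = 2. The loss is 10 − 6 = 4 in every subsequent period, with present value 4·ρ/(1−ρ).
Deviation is unprofitable when 4·ρ/(1−ρ) ≥ 2, i.e. ρ/(1−ρ) ≥ 1/2.
Equivalently ρ ≥ 2/(2+4) = 1/3.

1/3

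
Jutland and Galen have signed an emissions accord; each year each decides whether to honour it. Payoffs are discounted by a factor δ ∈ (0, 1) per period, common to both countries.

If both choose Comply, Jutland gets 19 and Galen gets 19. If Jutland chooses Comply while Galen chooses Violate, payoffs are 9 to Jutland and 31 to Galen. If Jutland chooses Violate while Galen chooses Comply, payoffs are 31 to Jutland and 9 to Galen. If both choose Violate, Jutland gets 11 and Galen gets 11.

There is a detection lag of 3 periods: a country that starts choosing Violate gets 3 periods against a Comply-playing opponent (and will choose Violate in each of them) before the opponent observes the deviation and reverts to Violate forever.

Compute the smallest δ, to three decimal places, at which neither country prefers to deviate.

0.843

A deviator earns 31 for 3 periods, then 11 forever; cooperating earns 19 forever. Multiplying the IC by (1−δ):
19 ≥ 31(1−δ^3) + 11δ^3, so 20·δ^3 ≥ 12 and δ^3 ≥ 3/5.
δ ≥ (3/5)^(1/3) ≈ 0.843.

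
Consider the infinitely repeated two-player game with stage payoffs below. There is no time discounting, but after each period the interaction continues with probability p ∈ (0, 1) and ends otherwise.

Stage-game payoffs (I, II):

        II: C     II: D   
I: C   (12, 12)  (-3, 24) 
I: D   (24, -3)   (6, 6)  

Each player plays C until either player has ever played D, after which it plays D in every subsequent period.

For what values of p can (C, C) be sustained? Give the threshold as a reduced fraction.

Expected cooperation value is 12 + p·12 + p²·12 + … = 12/(1−p); deviation gives 24 + p·6/(1−p).
12 ≥ 24(1−p) + 6p ⇒ 18p ≥ 12 ⇒ p ≥ 12/18 = 2/3.

2/3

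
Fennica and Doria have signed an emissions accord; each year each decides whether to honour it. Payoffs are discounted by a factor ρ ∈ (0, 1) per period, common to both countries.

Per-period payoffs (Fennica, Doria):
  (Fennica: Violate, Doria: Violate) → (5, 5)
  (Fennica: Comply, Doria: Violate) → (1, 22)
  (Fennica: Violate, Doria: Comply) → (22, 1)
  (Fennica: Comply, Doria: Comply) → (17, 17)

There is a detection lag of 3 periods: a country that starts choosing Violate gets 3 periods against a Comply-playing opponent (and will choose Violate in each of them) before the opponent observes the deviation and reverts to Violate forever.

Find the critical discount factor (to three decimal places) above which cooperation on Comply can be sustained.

The best deviation is to choose Violate for all 3 undetected periods, earning 22 each, then 5 forever once detected.
Deviation value: 22(1−ρ^3)/(1−ρ) + 5ρ^3/(1−ρ); cooperation value: 17/(1−ρ).
IC: 17 ≥ 22(1−ρ^3) + 5ρ^3 = 22 − 17ρ^3.
So ρ^3 ≥ 5/17, giving ρ ≥ (5/17)^(1/3) ≈ 0.665.

0.665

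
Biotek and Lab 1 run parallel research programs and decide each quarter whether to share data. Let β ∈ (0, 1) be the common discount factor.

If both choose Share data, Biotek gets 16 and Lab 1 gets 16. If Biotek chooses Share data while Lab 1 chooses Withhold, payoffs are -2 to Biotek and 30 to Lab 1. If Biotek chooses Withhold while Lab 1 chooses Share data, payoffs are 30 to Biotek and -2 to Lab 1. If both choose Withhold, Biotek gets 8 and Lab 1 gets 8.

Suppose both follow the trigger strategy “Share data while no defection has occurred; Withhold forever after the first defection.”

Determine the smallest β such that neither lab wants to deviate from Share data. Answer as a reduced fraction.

7/11

16/(1−β) ≥ 30 + 8β/(1−β)
16 ≥ 30 − 22β
β ≥ 14/22 = 7/11.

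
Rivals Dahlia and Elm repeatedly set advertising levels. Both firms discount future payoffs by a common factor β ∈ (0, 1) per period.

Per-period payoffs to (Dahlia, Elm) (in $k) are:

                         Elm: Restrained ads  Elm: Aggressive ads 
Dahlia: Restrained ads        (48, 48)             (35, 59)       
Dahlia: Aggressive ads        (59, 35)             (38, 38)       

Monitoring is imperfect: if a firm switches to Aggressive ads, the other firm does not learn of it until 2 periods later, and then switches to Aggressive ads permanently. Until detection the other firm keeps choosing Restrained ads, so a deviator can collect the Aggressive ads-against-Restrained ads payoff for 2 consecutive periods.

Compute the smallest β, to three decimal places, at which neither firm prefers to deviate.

A deviator earns 59 for 2 periods, then 38 forever; cooperating earns 48 forever. Multiplying the IC by (1−β):
48 ≥ 59(1−β^2) + 38β^2, so 21·β^2 ≥ 11 and β^2 ≥ 11/21.
β ≥ (11/21)^(1/2) ≈ 0.724.

0.724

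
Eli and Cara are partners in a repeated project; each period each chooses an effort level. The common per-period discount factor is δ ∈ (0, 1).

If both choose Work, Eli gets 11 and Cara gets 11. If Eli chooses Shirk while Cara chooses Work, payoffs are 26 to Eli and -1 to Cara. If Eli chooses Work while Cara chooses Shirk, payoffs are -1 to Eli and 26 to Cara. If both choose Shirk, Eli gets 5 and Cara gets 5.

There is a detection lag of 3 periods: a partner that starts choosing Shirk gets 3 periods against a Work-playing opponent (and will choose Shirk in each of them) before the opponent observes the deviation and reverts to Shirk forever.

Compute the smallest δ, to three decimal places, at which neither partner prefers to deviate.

The best deviation is to choose Shirk for all 3 undetected periods, earning 26 each, then 5 forever once detected.
Deviation value: 26(1−δ^3)/(1−δ) + 5δ^3/(1−δ); cooperation value: 11/(1−δ).
IC: 11 ≥ 26(1−δ^3) + 5δ^3 = 26 − 21δ^3.
So δ^3 ≥ 15/21 = 5/7, giving δ ≥ (5/7)^(1/3) ≈ 0.894.

0.894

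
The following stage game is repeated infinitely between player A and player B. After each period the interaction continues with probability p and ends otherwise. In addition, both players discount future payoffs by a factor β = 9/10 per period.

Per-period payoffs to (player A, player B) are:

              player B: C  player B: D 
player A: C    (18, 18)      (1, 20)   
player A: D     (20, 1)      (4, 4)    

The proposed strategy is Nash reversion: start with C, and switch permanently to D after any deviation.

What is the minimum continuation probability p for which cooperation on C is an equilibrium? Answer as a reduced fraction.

5/36

With continuation probability p and discount β, the effective per-period discount factor is βp.
Grim-trigger IC: βp ≥ (20−18)/(20−4) = 1/8.
So p ≥ (1/8)/(9/10) = 5/36.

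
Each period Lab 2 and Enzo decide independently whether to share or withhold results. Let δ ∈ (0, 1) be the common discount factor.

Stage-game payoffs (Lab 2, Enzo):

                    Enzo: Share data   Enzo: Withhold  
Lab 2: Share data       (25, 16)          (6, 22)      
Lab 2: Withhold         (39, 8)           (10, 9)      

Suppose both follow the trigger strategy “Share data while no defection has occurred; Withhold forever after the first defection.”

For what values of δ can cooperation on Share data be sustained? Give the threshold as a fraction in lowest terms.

14/29

Lab 2: cooperation gives 25 each period; deviation gives 39 once then 10 forever.
  25/(1−δ) ≥ 39 + 10δ/(1−δ) ⇒ δ ≥ 14/29.
Enzo: cooperation gives 16 each period; deviation gives 22 once then 9 forever.
  δ ≥ 6/13.
Both must hold, so the binding constraint is Lab 2's: δ ≥ 14/29.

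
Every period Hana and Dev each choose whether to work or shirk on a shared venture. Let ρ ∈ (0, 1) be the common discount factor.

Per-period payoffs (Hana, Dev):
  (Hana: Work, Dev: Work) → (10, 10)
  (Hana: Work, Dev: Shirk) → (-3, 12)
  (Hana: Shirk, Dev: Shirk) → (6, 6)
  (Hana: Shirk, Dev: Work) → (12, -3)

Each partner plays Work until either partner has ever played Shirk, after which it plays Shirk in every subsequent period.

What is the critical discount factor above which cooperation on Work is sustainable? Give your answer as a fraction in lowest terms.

10/(1−ρ) ≥ 12 + 6ρ/(1−ρ)
10 ≥ 12 − 6ρ
ρ ≥ 2/6 = 1/3.

1/3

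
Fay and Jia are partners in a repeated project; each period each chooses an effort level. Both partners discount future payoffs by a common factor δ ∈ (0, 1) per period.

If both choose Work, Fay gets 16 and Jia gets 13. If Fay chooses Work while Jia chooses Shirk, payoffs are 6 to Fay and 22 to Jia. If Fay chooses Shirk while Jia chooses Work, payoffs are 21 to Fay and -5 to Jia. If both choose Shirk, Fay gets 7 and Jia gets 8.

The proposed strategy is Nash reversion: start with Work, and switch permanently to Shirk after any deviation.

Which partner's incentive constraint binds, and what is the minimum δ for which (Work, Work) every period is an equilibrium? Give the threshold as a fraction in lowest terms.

Fay's threshold: (21−16)/(21−7) = 5/14.
Jia's threshold: (22−13)/(22−8) = 9/14.
5/14 < 9/14, so Jia binds and δ* = 9/14.

Jia; δ ≥ 9/14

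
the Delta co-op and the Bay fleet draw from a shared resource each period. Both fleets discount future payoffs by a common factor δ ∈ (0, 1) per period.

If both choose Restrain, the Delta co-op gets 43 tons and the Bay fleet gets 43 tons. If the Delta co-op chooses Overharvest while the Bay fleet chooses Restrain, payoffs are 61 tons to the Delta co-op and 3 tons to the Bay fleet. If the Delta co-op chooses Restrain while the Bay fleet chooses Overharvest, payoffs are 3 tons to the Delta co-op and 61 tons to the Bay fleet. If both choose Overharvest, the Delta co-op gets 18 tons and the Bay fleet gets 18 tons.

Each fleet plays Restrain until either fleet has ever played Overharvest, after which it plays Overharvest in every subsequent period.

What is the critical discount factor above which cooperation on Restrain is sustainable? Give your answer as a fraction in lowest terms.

Under grim trigger the critical discount factor is (T−C)/(T−P) with T = 61, C = 43, P = 18.
δ* = (61−43)/(61−18) = 18/43.

18/43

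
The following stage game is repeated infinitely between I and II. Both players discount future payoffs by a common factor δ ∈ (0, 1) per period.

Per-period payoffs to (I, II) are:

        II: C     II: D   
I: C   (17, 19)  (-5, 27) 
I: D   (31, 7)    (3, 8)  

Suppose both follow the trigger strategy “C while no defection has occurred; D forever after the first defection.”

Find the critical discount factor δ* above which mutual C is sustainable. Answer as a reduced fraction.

I's threshold: (31−17)/(31−3) = 1/2.
II's threshold: (27−19)/(27−8) = 8/19.
1/2 > 8/19, so I binds and δ* = 1/2.

1/2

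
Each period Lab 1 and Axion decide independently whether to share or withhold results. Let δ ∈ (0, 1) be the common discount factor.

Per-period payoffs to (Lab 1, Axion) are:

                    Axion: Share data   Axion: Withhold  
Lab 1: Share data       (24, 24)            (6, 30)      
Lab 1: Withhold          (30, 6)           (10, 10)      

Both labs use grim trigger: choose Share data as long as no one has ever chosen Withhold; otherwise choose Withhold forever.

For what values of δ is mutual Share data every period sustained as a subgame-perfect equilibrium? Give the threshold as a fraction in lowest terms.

3/10

One-period gain from deviating is 30 − 24 = 6. The loss is 24 − 10 = 14 in every subsequent period, with present value 14·δ/(1−δ).
Deviation is unprofitable when 14·δ/(1−δ) ≥ 6, i.e. δ/(1−δ) ≥ 3/7.
Equivalently δ ≥ 6/(6+14) = 3/10.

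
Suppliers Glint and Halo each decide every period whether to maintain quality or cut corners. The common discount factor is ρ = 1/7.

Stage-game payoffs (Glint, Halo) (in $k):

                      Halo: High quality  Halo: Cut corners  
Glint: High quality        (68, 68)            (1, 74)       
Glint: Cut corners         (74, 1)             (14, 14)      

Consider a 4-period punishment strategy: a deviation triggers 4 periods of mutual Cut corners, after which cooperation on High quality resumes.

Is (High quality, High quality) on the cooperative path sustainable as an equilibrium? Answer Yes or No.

Yes

A one-shot deviation gives 74 now, then 14 for 4 periods, then back to 68.
Gain from deviating: (74−68) today; loss: (68−14) in each of the next 4 periods.
No-deviation condition: (68−14)(ρ+…+ρ^4) ≥ 74−68, i.e. ρ+…+ρ^4 ≥ 1/9.
At ρ = 1/7: ρ+…+ρ^4 = 0.1666 ≥ 0.1111.
So cooperation is sustainable.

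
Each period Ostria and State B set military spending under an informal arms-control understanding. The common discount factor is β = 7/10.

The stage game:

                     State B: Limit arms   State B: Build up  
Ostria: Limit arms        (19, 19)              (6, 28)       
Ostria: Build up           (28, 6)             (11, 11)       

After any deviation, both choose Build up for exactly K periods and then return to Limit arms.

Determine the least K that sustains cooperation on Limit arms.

No profitable deviation requires (19−11)(β+…+β^K) ≥ 28−19, i.e. β+…+β^K ≥ 9/8 ≈ 1.1250.
With β = 7/10, the partial sums are K=1: 0.7000, K=2: 1.1900.
K = 2 is the first length at which the sum reaches 1.1250.

2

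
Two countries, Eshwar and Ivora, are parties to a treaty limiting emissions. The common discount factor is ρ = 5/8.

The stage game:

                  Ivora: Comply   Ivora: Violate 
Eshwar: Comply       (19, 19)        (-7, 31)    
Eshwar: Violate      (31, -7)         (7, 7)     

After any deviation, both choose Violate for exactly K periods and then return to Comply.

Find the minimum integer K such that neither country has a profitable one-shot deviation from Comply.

No profitable deviation requires (19−7)(ρ+…+ρ^K) ≥ 31−19, i.e. ρ+…+ρ^K ≥ 1 ≈ 1.0000.
With ρ = 5/8, the partial sums are K=1: 0.6250, K=2: 1.0156.
K = 2 is the first length at which the sum reaches 1.0000.

2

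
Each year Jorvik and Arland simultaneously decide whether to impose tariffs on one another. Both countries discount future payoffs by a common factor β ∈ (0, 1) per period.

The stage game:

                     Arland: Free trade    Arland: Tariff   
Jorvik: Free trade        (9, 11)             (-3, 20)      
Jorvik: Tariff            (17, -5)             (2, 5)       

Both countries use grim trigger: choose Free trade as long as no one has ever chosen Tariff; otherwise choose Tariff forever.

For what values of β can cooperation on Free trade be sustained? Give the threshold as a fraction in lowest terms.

3/5

Jorvik: cooperation gives 9 each period; deviation gives 17 once then 2 forever.
  9/(1−β) ≥ 17 + 2β/(1−β) ⇒ β ≥ 8/15.
Arland: cooperation gives 11 each period; deviation gives 20 once then 5 forever.
  β ≥ 9/15 = 3/5.
Both must hold, so the binding constraint is Arland's: β ≥ 3/5.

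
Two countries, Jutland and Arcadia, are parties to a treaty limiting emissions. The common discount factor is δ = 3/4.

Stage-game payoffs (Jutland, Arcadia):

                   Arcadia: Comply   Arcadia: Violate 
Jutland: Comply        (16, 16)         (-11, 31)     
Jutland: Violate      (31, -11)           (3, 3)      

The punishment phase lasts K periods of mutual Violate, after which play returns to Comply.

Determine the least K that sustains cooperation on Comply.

Need Σ_{k=1}^{K} δ^k ≥ (31−16)/(16−3) = 1.1538 at δ = 3/4.
At K = 1 the sum is 0.7500 < 1.1538; at K = 2 it is 1.3125 ≥ 1.1538.
So the minimum punishment length is K = 2.

2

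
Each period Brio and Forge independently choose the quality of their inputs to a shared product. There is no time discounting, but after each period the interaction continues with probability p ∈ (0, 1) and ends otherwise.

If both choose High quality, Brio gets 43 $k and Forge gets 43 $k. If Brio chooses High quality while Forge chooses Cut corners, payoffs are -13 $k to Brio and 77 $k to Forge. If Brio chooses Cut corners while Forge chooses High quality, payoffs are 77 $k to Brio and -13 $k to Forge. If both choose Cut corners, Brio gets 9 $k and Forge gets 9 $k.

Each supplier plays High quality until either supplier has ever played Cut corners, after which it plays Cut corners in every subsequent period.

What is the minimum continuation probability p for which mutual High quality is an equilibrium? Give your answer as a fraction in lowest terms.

1/2

With no time discounting, the continuation probability p plays the role of the discount factor.
Grim-trigger IC: 43/(1−p) ≥ 77 + 9p/(1−p) ⇒ p ≥ (77−43)/(77−9) = 1/2.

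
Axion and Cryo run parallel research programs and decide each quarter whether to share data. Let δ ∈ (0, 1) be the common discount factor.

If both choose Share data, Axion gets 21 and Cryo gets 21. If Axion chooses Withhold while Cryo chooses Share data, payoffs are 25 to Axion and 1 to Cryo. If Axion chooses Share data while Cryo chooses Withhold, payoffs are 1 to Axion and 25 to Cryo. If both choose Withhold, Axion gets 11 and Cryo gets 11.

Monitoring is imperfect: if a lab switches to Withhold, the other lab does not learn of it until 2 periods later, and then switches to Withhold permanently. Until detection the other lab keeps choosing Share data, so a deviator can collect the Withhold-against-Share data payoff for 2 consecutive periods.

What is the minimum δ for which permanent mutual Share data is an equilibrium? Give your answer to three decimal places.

0.535

The best deviation is to choose Withhold for all 2 undetected periods, earning 25 each, then 11 forever once detected.
Deviation value: 25(1−δ^2)/(1−δ) + 11δ^2/(1−δ); cooperation value: 21/(1−δ).
IC: 21 ≥ 25(1−δ^2) + 11δ^2 = 25 − 14δ^2.
So δ^2 ≥ 4/14 = 2/7, giving δ ≥ (2/7)^(1/2) ≈ 0.535.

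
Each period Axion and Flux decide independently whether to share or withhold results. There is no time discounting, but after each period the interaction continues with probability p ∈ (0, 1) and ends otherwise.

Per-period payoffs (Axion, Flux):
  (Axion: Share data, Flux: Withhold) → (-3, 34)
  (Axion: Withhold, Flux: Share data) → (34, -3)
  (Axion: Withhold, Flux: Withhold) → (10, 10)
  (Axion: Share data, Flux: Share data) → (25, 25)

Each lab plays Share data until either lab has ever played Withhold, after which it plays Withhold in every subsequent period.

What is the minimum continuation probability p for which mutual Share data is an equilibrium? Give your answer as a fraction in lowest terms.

With no time discounting, the continuation probability p plays the role of the discount factor.
Grim-trigger IC: 25/(1−p) ≥ 34 + 10p/(1−p) ⇒ p ≥ (34−25)/(34−10) = 3/8.

3/8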